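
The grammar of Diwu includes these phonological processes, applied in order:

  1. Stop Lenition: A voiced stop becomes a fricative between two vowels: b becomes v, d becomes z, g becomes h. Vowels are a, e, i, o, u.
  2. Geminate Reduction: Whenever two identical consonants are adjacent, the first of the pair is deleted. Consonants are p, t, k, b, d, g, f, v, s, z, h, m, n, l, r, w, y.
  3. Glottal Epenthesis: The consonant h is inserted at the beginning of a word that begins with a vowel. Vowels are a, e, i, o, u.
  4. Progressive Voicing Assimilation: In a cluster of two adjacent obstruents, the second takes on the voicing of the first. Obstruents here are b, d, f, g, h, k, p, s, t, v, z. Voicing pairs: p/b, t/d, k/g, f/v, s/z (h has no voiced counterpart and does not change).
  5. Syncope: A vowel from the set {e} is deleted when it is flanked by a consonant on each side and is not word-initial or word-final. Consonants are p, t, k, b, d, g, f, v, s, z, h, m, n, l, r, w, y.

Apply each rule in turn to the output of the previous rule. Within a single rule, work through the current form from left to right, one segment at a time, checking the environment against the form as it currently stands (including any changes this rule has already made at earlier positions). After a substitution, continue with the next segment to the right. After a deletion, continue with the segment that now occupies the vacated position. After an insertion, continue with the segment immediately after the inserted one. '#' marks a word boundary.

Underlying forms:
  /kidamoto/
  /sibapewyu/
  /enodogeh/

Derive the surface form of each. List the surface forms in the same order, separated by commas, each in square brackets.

/kidamoto/:
  1 Stop Lenition: [kidamoto] → [kizamoto]
  2 Geminate Reduction: no change — [kizamoto]
  3 Glottal Epenthesis: no change — [kizamoto]
  4 Progressive Voicing Assimilation: no change — [kizamoto]
  5 Syncope: no change — [kizamoto]
/sibapewyu/:
  1 Stop Lenition: [sibapewyu] → [sivapewyu]
  2 Geminate Reduction: no change — [sivapewyu]
  3 Glottal Epenthesis: no change — [sivapewyu]
  4 Progressive Voicing Assimilation: no change — [sivapewyu]
  5 Syncope: [sivapewyu] → [sivapwyu]
/enodogeh/:
  1 Stop Lenition: [enodogeh] → [enozoheh]
  2 Geminate Reduction: no change — [enozoheh]
  3 Glottal Epenthesis: [enozoheh] → [henozoheh]
  4 Progressive Voicing Assimilation: no change — [henozoheh]
  5 Syncope: [henozoheh] → [hnozohh]

[kizamoto], [sivapwyu], [hnozohh]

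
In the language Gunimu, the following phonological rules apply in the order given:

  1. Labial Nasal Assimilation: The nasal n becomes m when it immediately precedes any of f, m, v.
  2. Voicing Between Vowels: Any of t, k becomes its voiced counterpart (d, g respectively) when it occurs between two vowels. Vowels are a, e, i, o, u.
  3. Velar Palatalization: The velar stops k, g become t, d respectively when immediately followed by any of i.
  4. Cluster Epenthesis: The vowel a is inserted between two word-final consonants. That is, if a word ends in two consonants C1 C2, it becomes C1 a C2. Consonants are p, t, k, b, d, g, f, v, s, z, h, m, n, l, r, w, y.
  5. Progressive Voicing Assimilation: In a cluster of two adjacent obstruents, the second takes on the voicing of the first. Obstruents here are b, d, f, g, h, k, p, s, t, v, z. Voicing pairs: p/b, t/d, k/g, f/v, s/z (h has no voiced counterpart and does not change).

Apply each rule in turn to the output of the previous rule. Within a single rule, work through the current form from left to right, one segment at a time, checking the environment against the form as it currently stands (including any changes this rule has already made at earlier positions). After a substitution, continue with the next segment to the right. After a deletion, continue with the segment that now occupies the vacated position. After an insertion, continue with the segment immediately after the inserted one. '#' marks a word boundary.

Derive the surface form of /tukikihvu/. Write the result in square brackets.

1 Labial Nasal Assimilation: no change — [tukikihvu]
2 Voicing Between Vowels: [tukikihvu] → [tugigihvu]
3 Velar Palatalization: [tugigihvu] → [tudidihvu]
4 Cluster Epenthesis: no change — [tudidihvu]
5 Progressive Voicing Assimilation: [tudidihvu] → [tudidihfu]

[tudidihfu]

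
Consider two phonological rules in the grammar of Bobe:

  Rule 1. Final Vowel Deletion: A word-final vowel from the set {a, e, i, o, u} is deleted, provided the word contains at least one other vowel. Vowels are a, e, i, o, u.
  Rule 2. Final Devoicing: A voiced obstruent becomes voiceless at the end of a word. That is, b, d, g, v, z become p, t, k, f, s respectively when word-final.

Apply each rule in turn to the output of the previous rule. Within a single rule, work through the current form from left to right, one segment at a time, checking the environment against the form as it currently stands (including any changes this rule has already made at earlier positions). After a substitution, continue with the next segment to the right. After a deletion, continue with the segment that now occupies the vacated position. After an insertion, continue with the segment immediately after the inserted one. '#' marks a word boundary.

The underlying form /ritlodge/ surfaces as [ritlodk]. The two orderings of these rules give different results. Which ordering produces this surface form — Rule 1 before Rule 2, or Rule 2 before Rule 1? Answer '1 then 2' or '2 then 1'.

1 then 2

Order 1 then 2:
  1 Final Vowel Deletion: [ritlodge] → [ritlodg]
  2 Final Devoicing: [ritlodg] → [ritlodk]
  result: [ritlodk]
Order 2 then 1:
  2 Final Devoicing: no change — [ritlodge]
  1 Final Vowel Deletion: [ritlodge] → [ritlodg]
  result: [ritlodg]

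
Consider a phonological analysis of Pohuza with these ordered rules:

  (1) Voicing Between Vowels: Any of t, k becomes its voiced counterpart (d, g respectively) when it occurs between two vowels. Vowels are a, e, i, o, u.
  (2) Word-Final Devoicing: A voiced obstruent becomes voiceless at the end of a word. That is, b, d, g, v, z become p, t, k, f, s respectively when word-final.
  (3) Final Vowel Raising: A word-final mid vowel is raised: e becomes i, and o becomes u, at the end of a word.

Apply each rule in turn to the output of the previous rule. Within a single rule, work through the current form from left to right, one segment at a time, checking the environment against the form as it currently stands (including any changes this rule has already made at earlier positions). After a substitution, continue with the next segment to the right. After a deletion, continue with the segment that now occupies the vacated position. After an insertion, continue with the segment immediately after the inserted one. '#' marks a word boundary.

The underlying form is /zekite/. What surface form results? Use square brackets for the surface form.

[zegidi]

(1) Voicing Between Vowels: [zekite] → [zegide]
(2) Word-Final Devoicing: no change — [zegide]
(3) Final Vowel Raising: [zegide] → [zegidi]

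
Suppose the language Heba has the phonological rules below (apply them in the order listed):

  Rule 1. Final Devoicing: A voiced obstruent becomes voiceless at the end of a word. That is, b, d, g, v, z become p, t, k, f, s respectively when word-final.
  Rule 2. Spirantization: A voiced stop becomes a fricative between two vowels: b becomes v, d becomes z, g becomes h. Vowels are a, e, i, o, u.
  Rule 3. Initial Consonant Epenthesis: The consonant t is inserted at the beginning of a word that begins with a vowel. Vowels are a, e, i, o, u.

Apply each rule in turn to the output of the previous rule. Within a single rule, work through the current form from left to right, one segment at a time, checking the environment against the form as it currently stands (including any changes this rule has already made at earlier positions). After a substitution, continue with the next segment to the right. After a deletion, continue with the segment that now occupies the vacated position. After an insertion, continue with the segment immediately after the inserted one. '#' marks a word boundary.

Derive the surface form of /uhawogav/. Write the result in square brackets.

Rule 1 Final Devoicing: [uhawogav] → [uhawogaf]
Rule 2 Spirantization: [uhawogaf] → [uhawohaf]
Rule 3 Initial Consonant Epenthesis: [uhawohaf] → [tuhawohaf]

[tuhawohaf]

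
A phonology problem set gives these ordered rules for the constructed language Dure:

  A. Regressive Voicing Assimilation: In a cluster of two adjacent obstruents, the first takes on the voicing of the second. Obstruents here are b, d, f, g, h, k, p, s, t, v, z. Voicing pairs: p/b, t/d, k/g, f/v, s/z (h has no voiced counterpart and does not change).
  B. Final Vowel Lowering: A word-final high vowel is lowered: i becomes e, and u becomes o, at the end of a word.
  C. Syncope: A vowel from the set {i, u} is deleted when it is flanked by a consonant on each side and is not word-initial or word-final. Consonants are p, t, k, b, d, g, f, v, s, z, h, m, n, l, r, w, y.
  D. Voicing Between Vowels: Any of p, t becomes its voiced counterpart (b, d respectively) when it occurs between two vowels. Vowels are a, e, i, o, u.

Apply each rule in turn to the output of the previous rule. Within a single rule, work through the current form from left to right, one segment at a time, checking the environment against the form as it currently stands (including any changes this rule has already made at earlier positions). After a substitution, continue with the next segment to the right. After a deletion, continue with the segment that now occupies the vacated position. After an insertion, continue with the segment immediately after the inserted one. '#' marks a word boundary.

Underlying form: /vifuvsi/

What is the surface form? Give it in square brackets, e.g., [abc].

A Regressive Voicing Assimilation: [vifuvsi] → [vifufsi]
B Final Vowel Lowering: [vifufsi] → [vifufse]
C Syncope: [vifufse] → [vffse]
D Voicing Between Vowels: no change — [vffse]

[vffse]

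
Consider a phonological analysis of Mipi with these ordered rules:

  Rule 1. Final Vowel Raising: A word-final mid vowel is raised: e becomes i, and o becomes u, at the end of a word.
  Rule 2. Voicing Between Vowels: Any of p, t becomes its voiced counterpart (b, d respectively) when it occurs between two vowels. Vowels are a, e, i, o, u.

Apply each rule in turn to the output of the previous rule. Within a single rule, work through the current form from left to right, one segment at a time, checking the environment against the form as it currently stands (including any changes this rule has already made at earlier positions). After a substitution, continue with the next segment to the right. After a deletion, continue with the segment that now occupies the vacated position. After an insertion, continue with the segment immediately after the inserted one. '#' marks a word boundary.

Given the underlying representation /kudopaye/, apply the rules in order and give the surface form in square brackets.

[kudobayi]

Rule 1 Final Vowel Raising: [kudopaye] → [kudopayi]
Rule 2 Voicing Between Vowels: [kudopayi] → [kudobayi]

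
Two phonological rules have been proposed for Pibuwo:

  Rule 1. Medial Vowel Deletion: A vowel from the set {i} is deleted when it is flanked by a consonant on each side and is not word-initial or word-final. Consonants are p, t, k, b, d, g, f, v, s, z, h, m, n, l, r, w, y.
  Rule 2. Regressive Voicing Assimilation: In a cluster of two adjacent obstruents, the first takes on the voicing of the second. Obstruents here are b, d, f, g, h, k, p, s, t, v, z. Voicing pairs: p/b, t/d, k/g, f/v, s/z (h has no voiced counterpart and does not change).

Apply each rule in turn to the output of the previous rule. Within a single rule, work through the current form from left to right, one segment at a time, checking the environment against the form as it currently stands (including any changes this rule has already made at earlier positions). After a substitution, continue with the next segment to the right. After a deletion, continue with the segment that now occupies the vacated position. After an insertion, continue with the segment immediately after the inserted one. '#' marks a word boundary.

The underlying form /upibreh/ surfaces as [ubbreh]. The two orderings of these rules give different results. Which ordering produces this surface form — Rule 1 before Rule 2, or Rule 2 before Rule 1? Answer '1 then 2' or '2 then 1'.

1 then 2

Order 1 then 2:
  1 Medial Vowel Deletion: [upibreh] → [upbreh]
  2 Regressive Voicing Assimilation: [upbreh] → [ubbreh]
  result: [ubbreh]
Order 2 then 1:
  2 Regressive Voicing Assimilation: no change — [upibreh]
  1 Medial Vowel Deletion: [upibreh] → [upbreh]
  result: [upbreh]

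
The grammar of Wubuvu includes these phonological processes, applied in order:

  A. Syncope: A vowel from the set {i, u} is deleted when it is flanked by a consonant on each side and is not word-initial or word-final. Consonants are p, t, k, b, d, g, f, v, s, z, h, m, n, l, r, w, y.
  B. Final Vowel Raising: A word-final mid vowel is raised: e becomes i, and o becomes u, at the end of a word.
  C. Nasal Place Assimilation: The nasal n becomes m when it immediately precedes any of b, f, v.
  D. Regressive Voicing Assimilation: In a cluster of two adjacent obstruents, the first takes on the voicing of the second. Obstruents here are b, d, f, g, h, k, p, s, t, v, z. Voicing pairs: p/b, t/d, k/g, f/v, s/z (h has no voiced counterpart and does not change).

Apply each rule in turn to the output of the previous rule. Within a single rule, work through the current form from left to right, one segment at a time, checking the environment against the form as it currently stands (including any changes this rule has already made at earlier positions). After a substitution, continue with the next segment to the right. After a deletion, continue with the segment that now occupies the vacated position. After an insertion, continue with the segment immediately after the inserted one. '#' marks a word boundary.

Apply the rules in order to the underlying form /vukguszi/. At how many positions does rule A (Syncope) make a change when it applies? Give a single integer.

A Syncope: [vukguszi] → [vkgszi]
B Final Vowel Raising: no change — [vkgszi]
C Nasal Place Assimilation: no change — [vkgszi]
D Regressive Voicing Assimilation: [vkgszi] → [fgkzzi]
Rule A changed 2 position(s).

2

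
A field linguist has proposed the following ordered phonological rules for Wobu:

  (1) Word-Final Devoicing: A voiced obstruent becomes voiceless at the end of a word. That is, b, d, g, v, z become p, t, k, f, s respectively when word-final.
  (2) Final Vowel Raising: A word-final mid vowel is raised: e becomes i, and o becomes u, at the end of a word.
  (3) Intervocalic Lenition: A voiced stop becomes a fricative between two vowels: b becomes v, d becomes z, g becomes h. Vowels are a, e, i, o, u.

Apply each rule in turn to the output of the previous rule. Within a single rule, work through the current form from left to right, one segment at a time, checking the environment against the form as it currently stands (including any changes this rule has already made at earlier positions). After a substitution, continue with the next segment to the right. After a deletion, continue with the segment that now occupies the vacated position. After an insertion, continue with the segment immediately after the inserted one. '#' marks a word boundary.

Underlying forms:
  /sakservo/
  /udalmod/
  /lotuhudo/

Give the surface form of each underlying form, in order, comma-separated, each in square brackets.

/sakservo/:
  (1) Word-Final Devoicing: no change — [sakservo]
  (2) Final Vowel Raising: [sakservo] → [sakservu]
  (3) Intervocalic Lenition: no change — [sakservu]
/udalmod/:
  (1) Word-Final Devoicing: [udalmod] → [udalmot]
  (2) Final Vowel Raising: no change — [udalmot]
  (3) Intervocalic Lenition: [udalmot] → [uzalmot]
/lotuhudo/:
  (1) Word-Final Devoicing: no change — [lotuhudo]
  (2) Final Vowel Raising: [lotuhudo] → [lotuhudu]
  (3) Intervocalic Lenition: [lotuhudu] → [lotuhuzu]

[sakservu], [uzalmot], [lotuhuzu]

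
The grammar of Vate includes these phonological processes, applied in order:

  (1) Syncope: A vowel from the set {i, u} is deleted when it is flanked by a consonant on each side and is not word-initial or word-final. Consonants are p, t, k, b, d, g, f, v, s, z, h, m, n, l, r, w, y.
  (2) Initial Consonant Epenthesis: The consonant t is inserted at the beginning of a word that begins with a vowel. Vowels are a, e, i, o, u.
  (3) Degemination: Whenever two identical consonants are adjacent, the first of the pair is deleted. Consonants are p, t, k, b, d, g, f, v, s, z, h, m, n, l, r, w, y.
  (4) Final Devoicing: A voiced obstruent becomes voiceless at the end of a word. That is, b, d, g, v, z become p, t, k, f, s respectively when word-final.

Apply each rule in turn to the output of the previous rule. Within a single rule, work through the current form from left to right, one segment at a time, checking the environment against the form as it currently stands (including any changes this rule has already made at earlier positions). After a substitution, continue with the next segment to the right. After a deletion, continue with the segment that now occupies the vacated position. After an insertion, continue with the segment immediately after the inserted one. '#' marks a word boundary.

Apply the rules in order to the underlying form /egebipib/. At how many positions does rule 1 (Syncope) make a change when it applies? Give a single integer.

2

(1) Syncope: [egebipib] → [egebpb]
(2) Initial Consonant Epenthesis: [egebpb] → [tegebpb]
(3) Degemination: no change — [tegebpb]
(4) Final Devoicing: [tegebpb] → [tegebpp]
Rule 1 changed 2 position(s).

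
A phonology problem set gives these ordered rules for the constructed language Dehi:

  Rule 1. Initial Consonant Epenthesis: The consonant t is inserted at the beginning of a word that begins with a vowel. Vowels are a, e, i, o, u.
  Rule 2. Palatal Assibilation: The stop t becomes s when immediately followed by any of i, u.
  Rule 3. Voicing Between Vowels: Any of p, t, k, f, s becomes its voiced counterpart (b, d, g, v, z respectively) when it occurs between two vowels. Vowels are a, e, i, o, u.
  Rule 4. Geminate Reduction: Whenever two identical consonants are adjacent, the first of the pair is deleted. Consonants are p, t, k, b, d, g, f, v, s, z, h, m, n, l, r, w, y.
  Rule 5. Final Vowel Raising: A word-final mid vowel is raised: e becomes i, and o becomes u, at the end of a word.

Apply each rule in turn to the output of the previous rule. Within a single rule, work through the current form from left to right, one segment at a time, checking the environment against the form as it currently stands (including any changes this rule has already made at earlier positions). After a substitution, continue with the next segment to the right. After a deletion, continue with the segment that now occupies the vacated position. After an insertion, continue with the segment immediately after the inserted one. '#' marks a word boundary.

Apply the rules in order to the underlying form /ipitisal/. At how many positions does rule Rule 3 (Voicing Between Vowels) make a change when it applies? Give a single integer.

3

Rule 1 Initial Consonant Epenthesis: [ipitisal] → [tipitisal]
Rule 2 Palatal Assibilation: [tipitisal] → [sipisisal]
Rule 3 Voicing Between Vowels: [sipisisal] → [sibizizal]
Rule 4 Geminate Reduction: no change — [sibizizal]
Rule 5 Final Vowel Raising: no change — [sibizizal]
Rule Rule 3 changed 3 position(s).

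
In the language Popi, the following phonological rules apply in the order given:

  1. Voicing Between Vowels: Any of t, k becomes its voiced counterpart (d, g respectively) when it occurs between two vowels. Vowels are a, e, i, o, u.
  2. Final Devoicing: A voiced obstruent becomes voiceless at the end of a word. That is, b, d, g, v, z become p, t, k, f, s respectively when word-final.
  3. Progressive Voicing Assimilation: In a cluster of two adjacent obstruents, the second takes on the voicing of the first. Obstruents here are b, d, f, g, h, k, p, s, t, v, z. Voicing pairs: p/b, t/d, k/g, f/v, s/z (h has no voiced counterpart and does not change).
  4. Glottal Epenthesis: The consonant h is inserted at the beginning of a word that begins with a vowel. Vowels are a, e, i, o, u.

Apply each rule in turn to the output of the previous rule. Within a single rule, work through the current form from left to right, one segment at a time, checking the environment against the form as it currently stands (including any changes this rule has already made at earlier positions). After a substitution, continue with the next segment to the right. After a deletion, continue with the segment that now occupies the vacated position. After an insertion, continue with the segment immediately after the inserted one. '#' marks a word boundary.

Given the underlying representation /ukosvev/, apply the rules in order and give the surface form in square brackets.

1 Voicing Between Vowels: [ukosvev] → [ugosvev]
2 Final Devoicing: [ugosvev] → [ugosvef]
3 Progressive Voicing Assimilation: [ugosvef] → [ugosfef]
4 Glottal Epenthesis: [ugosfef] → [hugosfef]

[hugosfef]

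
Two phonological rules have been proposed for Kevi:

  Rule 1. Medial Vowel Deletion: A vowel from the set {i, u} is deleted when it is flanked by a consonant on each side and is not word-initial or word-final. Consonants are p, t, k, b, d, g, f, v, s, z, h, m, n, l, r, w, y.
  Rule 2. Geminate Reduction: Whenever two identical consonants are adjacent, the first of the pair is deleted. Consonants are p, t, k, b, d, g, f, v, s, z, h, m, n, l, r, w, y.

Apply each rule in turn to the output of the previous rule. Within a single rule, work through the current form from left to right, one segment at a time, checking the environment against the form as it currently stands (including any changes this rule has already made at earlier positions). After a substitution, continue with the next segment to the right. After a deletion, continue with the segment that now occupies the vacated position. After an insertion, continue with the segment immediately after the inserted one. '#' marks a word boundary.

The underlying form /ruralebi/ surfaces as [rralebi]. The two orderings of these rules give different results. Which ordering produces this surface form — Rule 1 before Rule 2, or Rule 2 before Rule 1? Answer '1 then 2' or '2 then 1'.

Order 1 then 2:
  1 Medial Vowel Deletion: [ruralebi] → [rralebi]
  2 Geminate Reduction: [rralebi] → [ralebi]
  result: [ralebi]
Order 2 then 1:
  2 Geminate Reduction: no change — [ruralebi]
  1 Medial Vowel Deletion: [ruralebi] → [rralebi]
  result: [rralebi]

2 then 1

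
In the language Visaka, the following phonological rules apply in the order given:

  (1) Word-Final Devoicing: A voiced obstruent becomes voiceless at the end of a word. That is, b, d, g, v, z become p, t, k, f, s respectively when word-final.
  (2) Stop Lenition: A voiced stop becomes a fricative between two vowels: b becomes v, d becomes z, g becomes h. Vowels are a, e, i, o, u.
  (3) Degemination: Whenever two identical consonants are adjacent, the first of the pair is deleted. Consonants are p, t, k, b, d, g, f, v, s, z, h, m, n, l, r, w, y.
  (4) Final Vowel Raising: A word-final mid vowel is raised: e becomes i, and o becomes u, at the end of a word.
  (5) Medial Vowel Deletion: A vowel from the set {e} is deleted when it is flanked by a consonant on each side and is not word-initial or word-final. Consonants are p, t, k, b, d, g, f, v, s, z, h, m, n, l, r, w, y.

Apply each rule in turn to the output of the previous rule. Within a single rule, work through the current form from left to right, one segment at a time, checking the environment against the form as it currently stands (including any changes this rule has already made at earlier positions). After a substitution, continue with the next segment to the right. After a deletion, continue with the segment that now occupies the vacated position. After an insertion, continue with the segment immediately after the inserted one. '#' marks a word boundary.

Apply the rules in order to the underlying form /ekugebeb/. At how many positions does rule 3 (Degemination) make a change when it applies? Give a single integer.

0

(1) Word-Final Devoicing: [ekugebeb] → [ekugebep]
(2) Stop Lenition: [ekugebep] → [ekuhevep]
(3) Degemination: no change — [ekuhevep]
(4) Final Vowel Raising: no change — [ekuhevep]
(5) Medial Vowel Deletion: [ekuhevep] → [ekuhvp]
Rule 3 changed 0 position(s).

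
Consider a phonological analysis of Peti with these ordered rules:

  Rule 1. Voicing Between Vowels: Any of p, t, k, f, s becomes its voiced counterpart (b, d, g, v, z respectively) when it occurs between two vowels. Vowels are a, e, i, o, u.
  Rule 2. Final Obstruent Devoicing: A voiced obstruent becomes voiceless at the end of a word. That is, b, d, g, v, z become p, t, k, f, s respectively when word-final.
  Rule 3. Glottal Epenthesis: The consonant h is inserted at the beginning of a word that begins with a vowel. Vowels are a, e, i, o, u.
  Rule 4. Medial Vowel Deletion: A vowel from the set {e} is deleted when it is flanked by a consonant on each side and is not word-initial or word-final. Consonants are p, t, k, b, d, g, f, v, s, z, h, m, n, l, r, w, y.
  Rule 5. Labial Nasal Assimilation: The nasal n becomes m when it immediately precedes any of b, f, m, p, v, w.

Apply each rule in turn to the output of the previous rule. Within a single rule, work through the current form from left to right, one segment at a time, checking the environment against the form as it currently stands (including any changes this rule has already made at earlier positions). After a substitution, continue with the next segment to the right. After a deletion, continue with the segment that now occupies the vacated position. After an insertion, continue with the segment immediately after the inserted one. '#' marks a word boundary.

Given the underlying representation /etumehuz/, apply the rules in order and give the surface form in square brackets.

[hdumhus]

Rule 1 Voicing Between Vowels: [etumehuz] → [edumehuz]
Rule 2 Final Obstruent Devoicing: [edumehuz] → [edumehus]
Rule 3 Glottal Epenthesis: [edumehus] → [hedumehus]
Rule 4 Medial Vowel Deletion: [hedumehus] → [hdumhus]
Rule 5 Labial Nasal Assimilation: no change — [hdumhus]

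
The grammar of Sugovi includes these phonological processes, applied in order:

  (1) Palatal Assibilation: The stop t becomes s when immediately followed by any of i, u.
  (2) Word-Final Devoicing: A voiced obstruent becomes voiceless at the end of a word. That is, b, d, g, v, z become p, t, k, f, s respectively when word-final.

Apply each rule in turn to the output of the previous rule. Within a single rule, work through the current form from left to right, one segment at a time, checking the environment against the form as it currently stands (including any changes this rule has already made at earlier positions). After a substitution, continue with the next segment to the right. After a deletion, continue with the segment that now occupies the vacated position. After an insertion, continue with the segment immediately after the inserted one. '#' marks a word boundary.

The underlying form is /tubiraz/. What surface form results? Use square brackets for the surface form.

[subiras]

(1) Palatal Assibilation: [tubiraz] → [subiraz]
(2) Word-Final Devoicing: [subiraz] → [subiras]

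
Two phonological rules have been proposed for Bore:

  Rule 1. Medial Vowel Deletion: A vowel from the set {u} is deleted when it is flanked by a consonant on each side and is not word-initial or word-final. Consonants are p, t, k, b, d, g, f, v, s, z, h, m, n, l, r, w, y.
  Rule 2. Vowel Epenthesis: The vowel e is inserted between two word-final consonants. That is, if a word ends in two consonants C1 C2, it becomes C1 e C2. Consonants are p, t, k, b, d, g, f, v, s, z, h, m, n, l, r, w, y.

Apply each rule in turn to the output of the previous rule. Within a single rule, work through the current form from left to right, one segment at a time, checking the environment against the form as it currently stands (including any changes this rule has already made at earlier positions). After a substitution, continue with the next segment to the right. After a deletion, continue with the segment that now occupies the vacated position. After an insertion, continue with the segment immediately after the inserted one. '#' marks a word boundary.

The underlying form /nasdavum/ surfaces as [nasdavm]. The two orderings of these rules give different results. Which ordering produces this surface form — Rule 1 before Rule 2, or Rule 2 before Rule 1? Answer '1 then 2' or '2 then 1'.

2 then 1

Order 1 then 2:
  1 Medial Vowel Deletion: [nasdavum] → [nasdavm]
  2 Vowel Epenthesis: [nasdavm] → [nasdavem]
  result: [nasdavem]
Order 2 then 1:
  2 Vowel Epenthesis: no change — [nasdavum]
  1 Medial Vowel Deletion: [nasdavum] → [nasdavm]
  result: [nasdavm]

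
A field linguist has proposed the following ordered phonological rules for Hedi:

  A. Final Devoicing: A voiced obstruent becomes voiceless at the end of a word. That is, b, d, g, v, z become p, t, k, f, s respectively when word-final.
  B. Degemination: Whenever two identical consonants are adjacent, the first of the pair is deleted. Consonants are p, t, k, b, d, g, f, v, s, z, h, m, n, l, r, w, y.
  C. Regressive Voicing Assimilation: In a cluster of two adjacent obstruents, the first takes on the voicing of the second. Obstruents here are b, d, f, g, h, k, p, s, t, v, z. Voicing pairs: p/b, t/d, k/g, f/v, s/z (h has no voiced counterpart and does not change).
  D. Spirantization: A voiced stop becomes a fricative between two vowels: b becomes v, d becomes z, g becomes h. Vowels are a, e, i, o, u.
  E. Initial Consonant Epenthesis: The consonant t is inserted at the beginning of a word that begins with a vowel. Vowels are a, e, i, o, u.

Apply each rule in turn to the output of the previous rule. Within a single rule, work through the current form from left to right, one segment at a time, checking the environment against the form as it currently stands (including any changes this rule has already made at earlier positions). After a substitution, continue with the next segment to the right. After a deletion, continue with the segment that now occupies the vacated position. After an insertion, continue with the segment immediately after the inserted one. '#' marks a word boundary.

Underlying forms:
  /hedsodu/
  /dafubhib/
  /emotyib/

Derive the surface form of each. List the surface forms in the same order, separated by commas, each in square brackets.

/hedsodu/:
  A Final Devoicing: no change — [hedsodu]
  B Degemination: no change — [hedsodu]
  C Regressive Voicing Assimilation: [hedsodu] → [hetsodu]
  D Spirantization: [hetsodu] → [hetsozu]
  E Initial Consonant Epenthesis: no change — [hetsozu]
/dafubhib/:
  A Final Devoicing: [dafubhib] → [dafubhip]
  B Degemination: no change — [dafubhip]
  C Regressive Voicing Assimilation: [dafubhip] → [dafuphip]
  D Spirantization: no change — [dafuphip]
  E Initial Consonant Epenthesis: no change — [dafuphip]
/emotyib/:
  A Final Devoicing: [emotyib] → [emotyip]
  B Degemination: no change — [emotyip]
  C Regressive Voicing Assimilation: no change — [emotyip]
  D Spirantization: no change — [emotyip]
  E Initial Consonant Epenthesis: [emotyip] → [temotyip]

[hetsozu], [dafuphip], [temotyip]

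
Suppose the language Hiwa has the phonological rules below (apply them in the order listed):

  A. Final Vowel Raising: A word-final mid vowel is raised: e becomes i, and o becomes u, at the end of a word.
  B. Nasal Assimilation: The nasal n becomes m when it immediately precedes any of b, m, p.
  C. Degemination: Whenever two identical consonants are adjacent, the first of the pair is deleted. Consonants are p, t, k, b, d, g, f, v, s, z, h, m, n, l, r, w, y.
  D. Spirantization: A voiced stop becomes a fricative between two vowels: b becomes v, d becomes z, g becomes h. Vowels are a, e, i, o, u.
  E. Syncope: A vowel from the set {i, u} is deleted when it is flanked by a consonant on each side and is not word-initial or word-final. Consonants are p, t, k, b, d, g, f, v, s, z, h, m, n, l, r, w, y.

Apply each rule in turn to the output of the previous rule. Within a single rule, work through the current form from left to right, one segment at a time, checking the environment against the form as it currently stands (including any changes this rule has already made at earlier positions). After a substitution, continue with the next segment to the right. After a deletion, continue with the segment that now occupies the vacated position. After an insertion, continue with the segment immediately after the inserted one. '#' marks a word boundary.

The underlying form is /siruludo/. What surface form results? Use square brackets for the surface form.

[srlzu]

A Final Vowel Raising: [siruludo] → [siruludu]
B Nasal Assimilation: no change — [siruludu]
C Degemination: no change — [siruludu]
D Spirantization: [siruludu] → [siruluzu]
E Syncope: [siruluzu] → [srlzu]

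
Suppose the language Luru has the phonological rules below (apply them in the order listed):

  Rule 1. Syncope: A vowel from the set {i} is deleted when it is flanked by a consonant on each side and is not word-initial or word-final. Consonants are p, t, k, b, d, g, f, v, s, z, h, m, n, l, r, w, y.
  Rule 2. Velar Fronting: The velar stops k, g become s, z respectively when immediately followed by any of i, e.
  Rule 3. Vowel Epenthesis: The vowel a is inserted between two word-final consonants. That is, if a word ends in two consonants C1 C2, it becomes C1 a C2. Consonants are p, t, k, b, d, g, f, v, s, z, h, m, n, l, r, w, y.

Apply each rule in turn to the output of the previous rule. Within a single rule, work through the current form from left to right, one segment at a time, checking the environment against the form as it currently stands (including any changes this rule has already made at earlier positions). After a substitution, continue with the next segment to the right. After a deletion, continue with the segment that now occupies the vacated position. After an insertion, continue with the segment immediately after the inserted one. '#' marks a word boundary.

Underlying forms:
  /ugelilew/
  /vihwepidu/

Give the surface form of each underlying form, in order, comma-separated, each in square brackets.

/ugelilew/:
  Rule 1 Syncope: [ugelilew] → [ugellew]
  Rule 2 Velar Fronting: [ugellew] → [uzellew]
  Rule 3 Vowel Epenthesis: no change — [uzellew]
/vihwepidu/:
  Rule 1 Syncope: [vihwepidu] → [vhwepdu]
  Rule 2 Velar Fronting: no change — [vhwepdu]
  Rule 3 Vowel Epenthesis: no change — [vhwepdu]

[uzellew], [vhwepdu]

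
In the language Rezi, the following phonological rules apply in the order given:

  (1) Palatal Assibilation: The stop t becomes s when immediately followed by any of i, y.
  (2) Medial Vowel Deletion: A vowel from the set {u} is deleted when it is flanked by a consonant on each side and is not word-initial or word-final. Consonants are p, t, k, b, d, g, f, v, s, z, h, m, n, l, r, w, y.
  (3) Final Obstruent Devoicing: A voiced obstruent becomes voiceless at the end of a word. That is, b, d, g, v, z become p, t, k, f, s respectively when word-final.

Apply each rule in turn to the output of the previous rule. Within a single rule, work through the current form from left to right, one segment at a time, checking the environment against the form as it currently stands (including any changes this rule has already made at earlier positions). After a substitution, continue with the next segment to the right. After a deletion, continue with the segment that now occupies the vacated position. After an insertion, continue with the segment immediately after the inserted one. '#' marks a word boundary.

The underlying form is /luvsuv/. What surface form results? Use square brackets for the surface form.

(1) Palatal Assibilation: no change — [luvsuv]
(2) Medial Vowel Deletion: [luvsuv] → [lvsv]
(3) Final Obstruent Devoicing: [lvsv] → [lvsf]

[lvsf]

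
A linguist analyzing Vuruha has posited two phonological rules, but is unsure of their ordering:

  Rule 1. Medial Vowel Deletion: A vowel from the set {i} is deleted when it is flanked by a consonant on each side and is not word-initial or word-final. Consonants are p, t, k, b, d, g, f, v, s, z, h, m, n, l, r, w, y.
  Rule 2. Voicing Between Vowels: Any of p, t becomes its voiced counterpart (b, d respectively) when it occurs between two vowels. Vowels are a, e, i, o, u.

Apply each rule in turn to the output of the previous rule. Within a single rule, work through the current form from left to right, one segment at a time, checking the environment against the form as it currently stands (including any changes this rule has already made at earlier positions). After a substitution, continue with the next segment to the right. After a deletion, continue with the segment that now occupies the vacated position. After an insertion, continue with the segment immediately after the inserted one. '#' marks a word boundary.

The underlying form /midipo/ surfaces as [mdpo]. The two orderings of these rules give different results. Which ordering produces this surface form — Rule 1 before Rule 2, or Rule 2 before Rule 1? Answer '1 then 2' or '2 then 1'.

1 then 2

Order 1 then 2:
  1 Medial Vowel Deletion: [midipo] → [mdpo]
  2 Voicing Between Vowels: no change — [mdpo]
  result: [mdpo]
Order 2 then 1:
  2 Voicing Between Vowels: [midipo] → [midibo]
  1 Medial Vowel Deletion: [midibo] → [mdbo]
  result: [mdbo]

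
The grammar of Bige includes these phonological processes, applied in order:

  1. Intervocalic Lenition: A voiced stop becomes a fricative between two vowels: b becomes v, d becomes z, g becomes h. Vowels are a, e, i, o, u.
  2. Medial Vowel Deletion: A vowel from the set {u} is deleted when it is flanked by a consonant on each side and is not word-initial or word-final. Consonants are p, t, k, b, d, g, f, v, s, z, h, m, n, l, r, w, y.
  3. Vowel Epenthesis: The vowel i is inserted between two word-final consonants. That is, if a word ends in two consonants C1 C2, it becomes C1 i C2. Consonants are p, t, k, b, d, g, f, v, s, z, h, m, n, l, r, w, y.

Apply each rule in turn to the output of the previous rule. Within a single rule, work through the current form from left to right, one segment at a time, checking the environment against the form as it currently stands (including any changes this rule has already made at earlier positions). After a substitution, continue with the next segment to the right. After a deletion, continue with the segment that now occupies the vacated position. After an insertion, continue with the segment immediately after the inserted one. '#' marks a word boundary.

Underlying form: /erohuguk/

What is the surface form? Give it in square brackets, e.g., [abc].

1 Intervocalic Lenition: [erohuguk] → [erohuhuk]
2 Medial Vowel Deletion: [erohuhuk] → [erohhk]
3 Vowel Epenthesis: [erohhk] → [erohhik]

[erohhik]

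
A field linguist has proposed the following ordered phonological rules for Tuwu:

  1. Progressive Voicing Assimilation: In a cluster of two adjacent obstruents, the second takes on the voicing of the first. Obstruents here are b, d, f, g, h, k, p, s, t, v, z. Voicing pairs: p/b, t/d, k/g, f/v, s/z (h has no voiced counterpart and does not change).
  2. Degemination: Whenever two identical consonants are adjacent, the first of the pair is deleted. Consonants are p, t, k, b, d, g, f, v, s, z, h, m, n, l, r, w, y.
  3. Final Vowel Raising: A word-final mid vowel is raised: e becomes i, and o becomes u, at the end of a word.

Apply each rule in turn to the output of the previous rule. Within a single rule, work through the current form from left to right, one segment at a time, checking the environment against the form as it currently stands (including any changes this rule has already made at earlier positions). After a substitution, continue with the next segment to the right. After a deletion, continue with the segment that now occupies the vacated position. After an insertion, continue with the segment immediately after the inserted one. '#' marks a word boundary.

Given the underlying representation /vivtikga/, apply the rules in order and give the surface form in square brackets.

1 Progressive Voicing Assimilation: [vivtikga] → [vivdikka]
2 Degemination: [vivdikka] → [vivdika]
3 Final Vowel Raising: no change — [vivdika]

[vivdika]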